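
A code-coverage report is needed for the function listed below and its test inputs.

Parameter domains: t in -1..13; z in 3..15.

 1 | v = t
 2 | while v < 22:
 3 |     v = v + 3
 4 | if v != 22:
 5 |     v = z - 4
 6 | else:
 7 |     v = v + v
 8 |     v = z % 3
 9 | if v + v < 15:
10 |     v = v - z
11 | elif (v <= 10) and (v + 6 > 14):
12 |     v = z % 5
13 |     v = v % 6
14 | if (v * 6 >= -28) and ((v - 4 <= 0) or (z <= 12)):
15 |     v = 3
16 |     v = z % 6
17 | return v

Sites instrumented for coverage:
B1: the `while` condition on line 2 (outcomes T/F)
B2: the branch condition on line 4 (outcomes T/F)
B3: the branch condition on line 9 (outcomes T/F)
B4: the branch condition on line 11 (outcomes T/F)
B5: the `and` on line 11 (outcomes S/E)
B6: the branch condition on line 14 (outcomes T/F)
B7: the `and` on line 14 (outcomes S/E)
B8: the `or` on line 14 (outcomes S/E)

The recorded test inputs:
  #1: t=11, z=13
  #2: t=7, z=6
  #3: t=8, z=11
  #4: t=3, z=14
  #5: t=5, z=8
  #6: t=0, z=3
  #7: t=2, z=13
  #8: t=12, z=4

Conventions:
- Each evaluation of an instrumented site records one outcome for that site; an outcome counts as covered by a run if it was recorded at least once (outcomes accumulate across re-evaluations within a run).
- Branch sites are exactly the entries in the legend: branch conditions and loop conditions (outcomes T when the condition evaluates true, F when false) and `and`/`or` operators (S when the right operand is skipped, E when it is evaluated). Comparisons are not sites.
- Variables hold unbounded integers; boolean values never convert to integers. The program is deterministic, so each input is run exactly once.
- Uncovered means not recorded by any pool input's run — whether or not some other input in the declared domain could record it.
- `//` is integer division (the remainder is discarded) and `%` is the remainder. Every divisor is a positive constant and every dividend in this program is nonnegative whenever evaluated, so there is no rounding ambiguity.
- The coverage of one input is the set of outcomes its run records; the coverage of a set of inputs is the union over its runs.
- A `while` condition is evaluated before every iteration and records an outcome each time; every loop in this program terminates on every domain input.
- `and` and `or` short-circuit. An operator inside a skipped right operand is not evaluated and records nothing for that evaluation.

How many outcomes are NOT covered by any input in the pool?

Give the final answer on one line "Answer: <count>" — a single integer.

run #1 (t=11, z=13) runs B1->T, B1->T, B1->T, B1->T, B1->F, B2->T, B3->F, B5->E, B4->T, B7->E, B8->S, B6->T; records B1=T, B1=F, B2=T, B3=F, B4=T, B5=E, B6=T, B7=E, B8=S
run #2 (t=7, z=6) runs B1->T, B1->T, B1->T, B1->T, B1->T, B1->F, B2->F, B3->T, B7->S, B6->F; records B1=T, B1=F, B2=F, B3=T, B6=F, B7=S
run #3 (t=8, z=11) runs B1->T, B1->T, B1->T, B1->T, B1->T, B1->F, B2->T, B3->T, B7->E, B8->S, B6->T; records B1=T, B1=F, B2=T, B3=T, B6=T, B7=E, B8=S
run #4 (t=3, z=14) runs B1->T, B1->T, B1->T, B1->T, B1->T, B1->T, B1->T, B1->F, B2->T, B3->F, B5->E, B4->T, B7->E, B8->S, ...; records B1=T, B1=F, B2=T, B3=F, B4=T, B5=E, B6=T, B7=E, B8=S
run #5 (t=5, z=8) runs B1->T, B1->T, B1->T, B1->T, B1->T, B1->T, B1->F, B2->T, B3->T, B7->E, B8->S, B6->T; records B1=T, B1=F, B2=T, B3=T, B6=T, B7=E, B8=S
run #6 (t=0, z=3) runs B1->T, B1->T, B1->T, B1->T, B1->T, B1->T, B1->T, B1->T, B1->F, B2->T, B3->T, B7->E, B8->S, B6->T; records B1=T, B1=F, B2=T, B3=T, B6=T, B7=E, B8=S
run #7 (t=2, z=13) runs B1->T, B1->T, B1->T, B1->T, B1->T, B1->T, B1->T, B1->F, B2->T, B3->F, B5->E, B4->T, B7->E, B8->S, ...; records B1=T, B1=F, B2=T, B3=F, B4=T, B5=E, B6=T, B7=E, B8=S
run #8 (t=12, z=4) runs B1->T, B1->T, B1->T, B1->T, B1->F, B2->T, B3->T, B7->E, B8->S, B6->T; records B1=T, B1=F, B2=T, B3=T, B6=T, B7=E, B8=S
union over the pool: B1=T, B1=F, B2=T, B2=F, B3=T, B3=F, B4=T, B5=E, B6=T, B6=F, B7=S, B7=E, B8=S
uncovered (3 of 16): B4=F, B5=S, B8=E

Answer: 3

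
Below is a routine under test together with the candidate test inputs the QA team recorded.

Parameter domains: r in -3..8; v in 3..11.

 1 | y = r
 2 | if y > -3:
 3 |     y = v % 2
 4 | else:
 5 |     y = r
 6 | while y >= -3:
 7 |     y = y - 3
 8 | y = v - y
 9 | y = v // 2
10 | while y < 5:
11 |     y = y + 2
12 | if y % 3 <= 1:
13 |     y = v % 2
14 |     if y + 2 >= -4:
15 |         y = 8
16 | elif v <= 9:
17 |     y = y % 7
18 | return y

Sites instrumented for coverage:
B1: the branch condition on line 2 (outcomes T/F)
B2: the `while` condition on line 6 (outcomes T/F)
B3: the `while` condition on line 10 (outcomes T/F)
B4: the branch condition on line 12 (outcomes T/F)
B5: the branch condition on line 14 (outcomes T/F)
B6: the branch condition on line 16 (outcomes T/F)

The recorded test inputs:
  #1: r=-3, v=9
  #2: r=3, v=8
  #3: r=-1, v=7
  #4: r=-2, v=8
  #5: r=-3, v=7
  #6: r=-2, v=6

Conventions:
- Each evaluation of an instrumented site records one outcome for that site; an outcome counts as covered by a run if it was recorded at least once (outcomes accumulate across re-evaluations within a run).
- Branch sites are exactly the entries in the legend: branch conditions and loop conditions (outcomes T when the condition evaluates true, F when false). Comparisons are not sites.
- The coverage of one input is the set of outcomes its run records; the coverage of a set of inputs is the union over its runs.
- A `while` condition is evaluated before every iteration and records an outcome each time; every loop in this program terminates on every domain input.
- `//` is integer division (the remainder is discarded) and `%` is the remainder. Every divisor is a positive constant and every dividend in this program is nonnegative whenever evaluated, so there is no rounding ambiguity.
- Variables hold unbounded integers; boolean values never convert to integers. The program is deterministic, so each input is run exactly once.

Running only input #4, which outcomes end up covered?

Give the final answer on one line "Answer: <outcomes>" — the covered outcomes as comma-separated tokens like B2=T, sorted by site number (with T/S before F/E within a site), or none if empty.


Tracing the run of input #4 (r=-2, v=8):
  B1->T, B2->T, B2->T, B2->F, B3->T, B3->F, B4->T, B5->T
deduplicating events, the covered set is: B1=T, B2=T, B2=F, B3=T, B3=F, B4=T, B5=T
Answer: B1=T, B2=T, B2=F, B3=T, B3=F, B4=T, B5=T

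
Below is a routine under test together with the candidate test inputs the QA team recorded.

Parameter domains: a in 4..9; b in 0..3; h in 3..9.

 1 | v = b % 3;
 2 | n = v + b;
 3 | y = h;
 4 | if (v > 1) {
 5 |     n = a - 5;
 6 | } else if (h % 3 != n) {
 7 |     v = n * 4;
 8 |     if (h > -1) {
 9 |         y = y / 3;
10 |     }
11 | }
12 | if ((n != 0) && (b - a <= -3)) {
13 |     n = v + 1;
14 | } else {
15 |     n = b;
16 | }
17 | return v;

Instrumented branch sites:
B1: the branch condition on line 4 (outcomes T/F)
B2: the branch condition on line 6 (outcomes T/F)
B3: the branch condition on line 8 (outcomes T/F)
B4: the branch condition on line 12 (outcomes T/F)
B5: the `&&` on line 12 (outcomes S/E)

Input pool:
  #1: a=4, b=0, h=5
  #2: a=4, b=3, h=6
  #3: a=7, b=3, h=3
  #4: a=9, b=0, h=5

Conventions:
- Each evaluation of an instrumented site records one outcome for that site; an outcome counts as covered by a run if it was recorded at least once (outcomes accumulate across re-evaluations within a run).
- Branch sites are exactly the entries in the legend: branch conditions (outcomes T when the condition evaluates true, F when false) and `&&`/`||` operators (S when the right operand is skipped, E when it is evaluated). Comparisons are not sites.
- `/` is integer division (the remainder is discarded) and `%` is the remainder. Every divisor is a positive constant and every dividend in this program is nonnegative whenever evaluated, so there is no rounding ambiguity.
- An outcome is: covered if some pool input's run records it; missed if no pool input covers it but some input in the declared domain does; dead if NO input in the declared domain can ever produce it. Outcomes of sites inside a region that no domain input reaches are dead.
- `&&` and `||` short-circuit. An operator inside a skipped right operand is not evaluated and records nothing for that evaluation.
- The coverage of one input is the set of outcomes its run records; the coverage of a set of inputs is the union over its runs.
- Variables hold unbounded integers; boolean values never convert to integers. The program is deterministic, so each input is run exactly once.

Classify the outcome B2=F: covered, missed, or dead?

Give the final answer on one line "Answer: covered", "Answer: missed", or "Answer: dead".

no pool input records B2=F
but domain input (a=4, b=0, h=3) does record it -> reachable, so missed

Answer: missed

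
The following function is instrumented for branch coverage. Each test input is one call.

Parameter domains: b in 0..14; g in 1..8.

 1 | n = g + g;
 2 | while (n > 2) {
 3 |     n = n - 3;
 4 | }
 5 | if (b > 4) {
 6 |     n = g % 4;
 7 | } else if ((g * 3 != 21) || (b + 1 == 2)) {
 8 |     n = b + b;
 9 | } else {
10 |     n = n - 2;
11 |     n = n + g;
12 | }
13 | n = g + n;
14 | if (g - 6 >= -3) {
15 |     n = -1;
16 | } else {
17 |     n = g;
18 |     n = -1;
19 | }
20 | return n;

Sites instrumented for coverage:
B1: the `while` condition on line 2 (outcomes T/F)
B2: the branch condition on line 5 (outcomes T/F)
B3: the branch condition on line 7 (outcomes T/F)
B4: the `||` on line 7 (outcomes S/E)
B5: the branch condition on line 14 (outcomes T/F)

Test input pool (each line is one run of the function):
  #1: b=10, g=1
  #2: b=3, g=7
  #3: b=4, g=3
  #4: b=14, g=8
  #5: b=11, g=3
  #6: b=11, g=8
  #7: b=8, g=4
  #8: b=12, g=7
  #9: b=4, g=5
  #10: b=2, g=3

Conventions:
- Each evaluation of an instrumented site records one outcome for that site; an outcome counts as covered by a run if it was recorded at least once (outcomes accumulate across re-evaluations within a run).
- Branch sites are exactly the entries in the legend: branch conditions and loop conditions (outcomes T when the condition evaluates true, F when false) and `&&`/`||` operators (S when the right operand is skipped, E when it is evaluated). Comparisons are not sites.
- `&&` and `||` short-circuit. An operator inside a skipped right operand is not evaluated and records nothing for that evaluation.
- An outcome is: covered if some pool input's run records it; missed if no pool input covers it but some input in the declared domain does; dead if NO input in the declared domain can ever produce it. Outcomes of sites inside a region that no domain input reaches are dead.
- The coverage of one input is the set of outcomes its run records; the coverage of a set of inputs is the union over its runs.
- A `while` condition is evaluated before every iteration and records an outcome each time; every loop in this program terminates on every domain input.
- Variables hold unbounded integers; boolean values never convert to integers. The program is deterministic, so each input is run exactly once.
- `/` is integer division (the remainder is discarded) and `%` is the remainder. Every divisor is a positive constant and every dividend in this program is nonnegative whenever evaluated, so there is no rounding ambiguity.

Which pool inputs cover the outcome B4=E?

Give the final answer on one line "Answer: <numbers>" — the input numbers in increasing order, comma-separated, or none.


input #1 (b=10, g=1): misses B4=E
input #2 (b=3, g=7): covers B4=E
input #3 (b=4, g=3): misses B4=E
input #4 (b=14, g=8): misses B4=E
input #5 (b=11, g=3): misses B4=E
input #6 (b=11, g=8): misses B4=E
input #7 (b=8, g=4): misses B4=E
input #8 (b=12, g=7): misses B4=E
input #9 (b=4, g=5): misses B4=E
input #10 (b=2, g=3): misses B4=E
Answer: 2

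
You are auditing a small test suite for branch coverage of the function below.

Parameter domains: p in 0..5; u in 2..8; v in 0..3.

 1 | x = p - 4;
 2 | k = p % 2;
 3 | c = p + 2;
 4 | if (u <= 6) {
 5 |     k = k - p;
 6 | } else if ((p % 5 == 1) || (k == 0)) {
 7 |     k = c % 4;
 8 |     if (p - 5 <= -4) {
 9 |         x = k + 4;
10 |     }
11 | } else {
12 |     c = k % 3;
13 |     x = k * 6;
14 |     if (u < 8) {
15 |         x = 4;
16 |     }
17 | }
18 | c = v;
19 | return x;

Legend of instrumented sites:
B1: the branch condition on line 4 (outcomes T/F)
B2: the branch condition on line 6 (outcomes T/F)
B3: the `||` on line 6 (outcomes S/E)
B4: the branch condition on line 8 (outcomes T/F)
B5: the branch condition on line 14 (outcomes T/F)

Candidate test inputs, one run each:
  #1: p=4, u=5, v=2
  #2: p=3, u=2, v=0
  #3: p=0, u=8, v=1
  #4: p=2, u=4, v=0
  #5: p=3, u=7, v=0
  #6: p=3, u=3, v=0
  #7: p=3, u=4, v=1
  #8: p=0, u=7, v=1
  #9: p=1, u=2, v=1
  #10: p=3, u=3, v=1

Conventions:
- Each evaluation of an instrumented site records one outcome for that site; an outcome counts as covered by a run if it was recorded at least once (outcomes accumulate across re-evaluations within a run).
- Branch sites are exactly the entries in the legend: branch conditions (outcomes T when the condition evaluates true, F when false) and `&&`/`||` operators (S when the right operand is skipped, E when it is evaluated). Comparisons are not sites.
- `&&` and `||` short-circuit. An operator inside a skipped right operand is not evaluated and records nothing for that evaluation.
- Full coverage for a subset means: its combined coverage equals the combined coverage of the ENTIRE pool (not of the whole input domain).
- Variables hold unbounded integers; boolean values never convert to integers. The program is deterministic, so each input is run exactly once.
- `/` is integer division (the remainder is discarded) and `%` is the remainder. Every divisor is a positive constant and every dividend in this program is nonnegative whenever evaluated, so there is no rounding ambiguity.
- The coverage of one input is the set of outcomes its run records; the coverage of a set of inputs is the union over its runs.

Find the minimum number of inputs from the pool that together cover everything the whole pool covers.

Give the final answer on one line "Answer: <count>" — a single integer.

#1 (p=4, u=5, v=2) -> B1->T; covered: B1=T
#2 (p=3, u=2, v=0) -> B1->T; covered: B1=T
#3 (p=0, u=8, v=1) -> B1->F, B3->E, B2->T, B4->T; covered: B1=F, B2=T, B3=E, B4=T
#4 (p=2, u=4, v=0) -> B1->T; covered: B1=T
#5 (p=3, u=7, v=0) -> B1->F, B3->E, B2->F, B5->T; covered: B1=F, B2=F, B3=E, B5=T
#6 (p=3, u=3, v=0) -> B1->T; covered: B1=T
#7 (p=3, u=4, v=1) -> B1->T; covered: B1=T
#8 (p=0, u=7, v=1) -> B1->F, B3->E, B2->T, B4->T; covered: B1=F, B2=T, B3=E, B4=T
#9 (p=1, u=2, v=1) -> B1->T; covered: B1=T
#10 (p=3, u=3, v=1) -> B1->T; covered: B1=T
pool-wide coverage (7 outcomes): B1=T, B1=F, B2=T, B2=F, B3=E, B4=T, B5=T
checked all size-1 subsets: none covers 7 outcomes (max 4/7)
checked all size-2 subsets: none covers 7 outcomes (max 6/7)
size 3: inputs {1, 3, 5} cover all 7 outcomes, and no lexicographically smaller subset of this size does

Answer: 3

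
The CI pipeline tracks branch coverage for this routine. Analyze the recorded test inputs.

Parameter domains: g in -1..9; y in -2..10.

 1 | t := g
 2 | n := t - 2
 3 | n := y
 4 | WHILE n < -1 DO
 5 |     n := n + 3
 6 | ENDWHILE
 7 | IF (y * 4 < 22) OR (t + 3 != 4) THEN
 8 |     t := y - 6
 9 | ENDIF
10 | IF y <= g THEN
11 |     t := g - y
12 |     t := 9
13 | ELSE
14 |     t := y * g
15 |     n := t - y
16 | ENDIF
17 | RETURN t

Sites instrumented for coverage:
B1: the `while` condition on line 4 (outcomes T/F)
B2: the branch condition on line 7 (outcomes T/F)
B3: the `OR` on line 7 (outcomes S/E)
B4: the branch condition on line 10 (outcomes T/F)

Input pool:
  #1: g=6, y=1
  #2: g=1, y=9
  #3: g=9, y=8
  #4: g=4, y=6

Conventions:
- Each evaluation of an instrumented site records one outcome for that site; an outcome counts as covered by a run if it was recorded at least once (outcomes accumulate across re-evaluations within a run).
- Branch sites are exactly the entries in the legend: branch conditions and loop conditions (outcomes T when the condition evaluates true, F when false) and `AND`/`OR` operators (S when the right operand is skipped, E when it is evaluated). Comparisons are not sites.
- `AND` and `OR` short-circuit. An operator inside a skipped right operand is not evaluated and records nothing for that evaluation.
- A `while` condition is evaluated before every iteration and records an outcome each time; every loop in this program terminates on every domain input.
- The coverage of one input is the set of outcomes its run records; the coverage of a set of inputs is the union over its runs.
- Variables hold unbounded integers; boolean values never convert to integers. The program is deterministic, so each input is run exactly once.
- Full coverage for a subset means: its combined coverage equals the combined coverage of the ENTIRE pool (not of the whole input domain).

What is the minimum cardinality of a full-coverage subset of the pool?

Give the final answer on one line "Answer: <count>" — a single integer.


input #1, g=6, y=1: events B1->F, B3->S, B2->T, B4->T; outcomes B1=F, B2=T, B3=S, B4=T
input #2, g=1, y=9: events B1->F, B3->E, B2->F, B4->F; outcomes B1=F, B2=F, B3=E, B4=F
input #3, g=9, y=8: events B1->F, B3->E, B2->T, B4->T; outcomes B1=F, B2=T, B3=E, B4=T
input #4, g=4, y=6: events B1->F, B3->E, B2->T, B4->F; outcomes B1=F, B2=T, B3=E, B4=F
together the pool reaches 7 outcomes: B1=F, B2=T, B2=F, B3=S, B3=E, B4=T, B4=F
every size-1 subset falls short of the 7 outcomes (best: 4/7)
size 2: inputs {1, 2} cover all 7 outcomes, and no lexicographically smaller subset of this size does
Answer: 2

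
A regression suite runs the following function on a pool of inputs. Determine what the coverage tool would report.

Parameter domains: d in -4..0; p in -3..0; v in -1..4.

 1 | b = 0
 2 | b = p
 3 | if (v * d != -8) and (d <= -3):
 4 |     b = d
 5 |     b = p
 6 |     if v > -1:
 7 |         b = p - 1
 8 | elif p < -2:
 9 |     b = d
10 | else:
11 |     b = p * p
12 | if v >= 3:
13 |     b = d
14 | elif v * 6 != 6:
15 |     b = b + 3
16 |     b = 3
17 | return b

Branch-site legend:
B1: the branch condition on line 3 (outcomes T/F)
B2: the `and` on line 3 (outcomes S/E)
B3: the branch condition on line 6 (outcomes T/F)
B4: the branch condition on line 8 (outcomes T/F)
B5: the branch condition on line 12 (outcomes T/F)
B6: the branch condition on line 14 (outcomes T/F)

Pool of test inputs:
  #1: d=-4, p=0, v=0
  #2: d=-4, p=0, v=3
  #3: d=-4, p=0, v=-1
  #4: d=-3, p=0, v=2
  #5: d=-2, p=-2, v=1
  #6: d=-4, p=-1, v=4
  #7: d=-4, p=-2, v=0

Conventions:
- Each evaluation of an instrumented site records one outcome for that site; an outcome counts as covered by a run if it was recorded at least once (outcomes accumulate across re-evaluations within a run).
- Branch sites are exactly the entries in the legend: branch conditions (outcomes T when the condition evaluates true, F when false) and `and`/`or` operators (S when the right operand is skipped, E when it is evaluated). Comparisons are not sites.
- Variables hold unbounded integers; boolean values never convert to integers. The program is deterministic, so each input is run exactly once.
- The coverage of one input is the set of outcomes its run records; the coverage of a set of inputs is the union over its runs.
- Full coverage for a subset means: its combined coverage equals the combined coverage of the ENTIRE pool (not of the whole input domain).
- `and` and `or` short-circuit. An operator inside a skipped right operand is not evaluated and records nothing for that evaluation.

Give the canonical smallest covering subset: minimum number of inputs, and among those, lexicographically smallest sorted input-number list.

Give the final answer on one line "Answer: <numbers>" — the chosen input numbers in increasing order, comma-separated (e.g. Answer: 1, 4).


#1 (d=-4, p=0, v=0) -> B2->E, B1->T, B3->T, B5->F, B6->T; covered: B1=T, B2=E, B3=T, B5=F, B6=T
#2 (d=-4, p=0, v=3) -> B2->E, B1->T, B3->T, B5->T; covered: B1=T, B2=E, B3=T, B5=T
#3 (d=-4, p=0, v=-1) -> B2->E, B1->T, B3->F, B5->F, B6->T; covered: B1=T, B2=E, B3=F, B5=F, B6=T
#4 (d=-3, p=0, v=2) -> B2->E, B1->T, B3->T, B5->F, B6->T; covered: B1=T, B2=E, B3=T, B5=F, B6=T
#5 (d=-2, p=-2, v=1) -> B2->E, B1->F, B4->F, B5->F, B6->F; covered: B1=F, B2=E, B4=F, B5=F, B6=F
#6 (d=-4, p=-1, v=4) -> B2->E, B1->T, B3->T, B5->T; covered: B1=T, B2=E, B3=T, B5=T
#7 (d=-4, p=-2, v=0) -> B2->E, B1->T, B3->T, B5->F, B6->T; covered: B1=T, B2=E, B3=T, B5=F, B6=T
the full pool covers 10 outcomes: B1=T, B1=F, B2=E, B3=T, B3=F, B4=F, B5=T, B5=F, B6=T, B6=F
no size-1 subset reaches all 10 outcomes (best union: 5/10)
no size-2 subset reaches all 10 outcomes (best union: 8/10)
the canonical winner is {2, 3, 5}: size 3, full 10-outcome coverage, earliest index list among size-3 covers
Answer: 2, 3, 5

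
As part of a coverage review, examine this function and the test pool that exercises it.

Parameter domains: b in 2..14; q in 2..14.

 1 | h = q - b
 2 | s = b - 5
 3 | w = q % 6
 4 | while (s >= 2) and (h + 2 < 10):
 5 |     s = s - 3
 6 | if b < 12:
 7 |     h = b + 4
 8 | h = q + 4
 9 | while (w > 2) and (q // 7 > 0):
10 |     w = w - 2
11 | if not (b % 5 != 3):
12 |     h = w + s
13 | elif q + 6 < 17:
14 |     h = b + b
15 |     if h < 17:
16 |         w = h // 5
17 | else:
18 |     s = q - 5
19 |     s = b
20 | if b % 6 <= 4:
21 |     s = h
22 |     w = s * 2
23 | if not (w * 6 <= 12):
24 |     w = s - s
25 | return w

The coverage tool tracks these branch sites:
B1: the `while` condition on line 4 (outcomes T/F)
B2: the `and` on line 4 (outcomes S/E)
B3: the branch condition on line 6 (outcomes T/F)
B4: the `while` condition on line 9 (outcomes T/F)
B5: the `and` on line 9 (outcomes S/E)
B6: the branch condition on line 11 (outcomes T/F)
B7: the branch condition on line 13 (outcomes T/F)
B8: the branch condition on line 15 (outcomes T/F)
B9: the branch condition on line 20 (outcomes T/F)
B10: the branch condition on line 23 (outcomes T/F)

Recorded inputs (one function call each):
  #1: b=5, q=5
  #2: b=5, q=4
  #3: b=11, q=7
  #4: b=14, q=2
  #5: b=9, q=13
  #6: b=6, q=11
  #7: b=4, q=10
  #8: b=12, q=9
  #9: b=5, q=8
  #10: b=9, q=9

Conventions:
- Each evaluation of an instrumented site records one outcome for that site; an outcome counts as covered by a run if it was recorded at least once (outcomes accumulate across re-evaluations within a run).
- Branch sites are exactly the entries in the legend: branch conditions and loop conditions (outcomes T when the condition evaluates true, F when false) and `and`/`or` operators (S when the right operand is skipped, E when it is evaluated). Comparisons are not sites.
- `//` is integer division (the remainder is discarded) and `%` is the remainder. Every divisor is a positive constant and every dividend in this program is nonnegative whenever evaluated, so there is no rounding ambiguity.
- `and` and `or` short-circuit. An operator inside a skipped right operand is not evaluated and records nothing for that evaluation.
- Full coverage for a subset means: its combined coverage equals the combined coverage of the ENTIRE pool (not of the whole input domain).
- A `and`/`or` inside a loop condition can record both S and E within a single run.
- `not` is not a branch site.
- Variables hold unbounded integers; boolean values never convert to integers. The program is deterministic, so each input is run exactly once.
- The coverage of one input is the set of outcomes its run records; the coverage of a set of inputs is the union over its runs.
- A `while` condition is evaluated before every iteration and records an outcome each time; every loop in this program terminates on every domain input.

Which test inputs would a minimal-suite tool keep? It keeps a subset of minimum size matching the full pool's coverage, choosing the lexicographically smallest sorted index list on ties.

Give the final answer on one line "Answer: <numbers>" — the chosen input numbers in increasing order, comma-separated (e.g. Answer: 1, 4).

run #1 (b=5, q=5) runs B2->S, B1->F, B3->T, B5->E, B4->F, B6->F, B7->T, B8->T, B9->F, B10->F; records B1=F, B2=S, B3=T, B4=F, B5=E, B6=F, B7=T, B8=T, B9=F, B10=F
run #2 (b=5, q=4) runs B2->S, B1->F, B3->T, B5->E, B4->F, B6->F, B7->T, B8->T, B9->F, B10->F; records B1=F, B2=S, B3=T, B4=F, B5=E, B6=F, B7=T, B8=T, B9=F, B10=F
run #3 (b=11, q=7) runs B2->E, B1->T, B2->E, B1->T, B2->S, B1->F, B3->T, B5->S, B4->F, B6->F, B7->T, B8->F, B9->F, B10->F; records B1=T, B1=F, B2=S, B2=E, B3=T, B4=F, B5=S, B6=F, B7=T, B8=F, B9=F, B10=F
run #4 (b=14, q=2) runs B2->E, B1->T, B2->E, B1->T, B2->E, B1->T, B2->S, B1->F, B3->F, B5->S, B4->F, B6->F, B7->T, B8->F, ...; records B1=T, B1=F, B2=S, B2=E, B3=F, B4=F, B5=S, B6=F, B7=T, B8=F, B9=T, B10=T
run #5 (b=9, q=13) runs B2->E, B1->T, B2->S, B1->F, B3->T, B5->S, B4->F, B6->F, B7->F, B9->T, B10->T; records B1=T, B1=F, B2=S, B2=E, B3=T, B4=F, B5=S, B6=F, B7=F, B9=T, B10=T
run #6 (b=6, q=11) runs B2->S, B1->F, B3->T, B5->E, B4->T, B5->E, B4->T, B5->S, B4->F, B6->F, B7->F, B9->T, B10->T; records B1=F, B2=S, B3=T, B4=T, B4=F, B5=S, B5=E, B6=F, B7=F, B9=T, B10=T
run #7 (b=4, q=10) runs B2->S, B1->F, B3->T, B5->E, B4->T, B5->S, B4->F, B6->F, B7->T, B8->T, B9->T, B10->T; records B1=F, B2=S, B3=T, B4=T, B4=F, B5=S, B5=E, B6=F, B7=T, B8=T, B9=T, B10=T
run #8 (b=12, q=9) runs B2->E, B1->T, B2->E, B1->T, B2->S, B1->F, B3->F, B5->E, B4->T, B5->S, B4->F, B6->F, B7->T, B8->F, ...; records B1=T, B1=F, B2=S, B2=E, B3=F, B4=T, B4=F, B5=S, B5=E, B6=F, B7=T, B8=F, B9=T, B10=T
run #9 (b=5, q=8) runs B2->S, B1->F, B3->T, B5->S, B4->F, B6->F, B7->T, B8->T, B9->F, B10->F; records B1=F, B2=S, B3=T, B4=F, B5=S, B6=F, B7=T, B8=T, B9=F, B10=F
run #10 (b=9, q=9) runs B2->E, B1->T, B2->S, B1->F, B3->T, B5->E, B4->T, B5->S, B4->F, B6->F, B7->T, B8->F, B9->T, B10->T; records B1=T, B1=F, B2=S, B2=E, B3=T, B4=T, B4=F, B5=S, B5=E, B6=F, B7=T, B8=F, B9=T, B10=T
pool-wide coverage (19 outcomes): B1=T, B1=F, B2=S, B2=E, B3=T, B3=F, B4=T, B4=F, B5=S, B5=E, B6=F, B7=T, B7=F, B8=T, B8=F, B9=T, B9=F, B10=T, B10=F
every size-1 subset falls short of the 19 outcomes (best: 14/19)
every size-2 subset falls short of the 19 outcomes (best: 18/19)
inputs {1, 4, 6} (size 3) cover everything; no size-3 subset with a lexicographically smaller index list covers all 19

Answer: 1, 4, 6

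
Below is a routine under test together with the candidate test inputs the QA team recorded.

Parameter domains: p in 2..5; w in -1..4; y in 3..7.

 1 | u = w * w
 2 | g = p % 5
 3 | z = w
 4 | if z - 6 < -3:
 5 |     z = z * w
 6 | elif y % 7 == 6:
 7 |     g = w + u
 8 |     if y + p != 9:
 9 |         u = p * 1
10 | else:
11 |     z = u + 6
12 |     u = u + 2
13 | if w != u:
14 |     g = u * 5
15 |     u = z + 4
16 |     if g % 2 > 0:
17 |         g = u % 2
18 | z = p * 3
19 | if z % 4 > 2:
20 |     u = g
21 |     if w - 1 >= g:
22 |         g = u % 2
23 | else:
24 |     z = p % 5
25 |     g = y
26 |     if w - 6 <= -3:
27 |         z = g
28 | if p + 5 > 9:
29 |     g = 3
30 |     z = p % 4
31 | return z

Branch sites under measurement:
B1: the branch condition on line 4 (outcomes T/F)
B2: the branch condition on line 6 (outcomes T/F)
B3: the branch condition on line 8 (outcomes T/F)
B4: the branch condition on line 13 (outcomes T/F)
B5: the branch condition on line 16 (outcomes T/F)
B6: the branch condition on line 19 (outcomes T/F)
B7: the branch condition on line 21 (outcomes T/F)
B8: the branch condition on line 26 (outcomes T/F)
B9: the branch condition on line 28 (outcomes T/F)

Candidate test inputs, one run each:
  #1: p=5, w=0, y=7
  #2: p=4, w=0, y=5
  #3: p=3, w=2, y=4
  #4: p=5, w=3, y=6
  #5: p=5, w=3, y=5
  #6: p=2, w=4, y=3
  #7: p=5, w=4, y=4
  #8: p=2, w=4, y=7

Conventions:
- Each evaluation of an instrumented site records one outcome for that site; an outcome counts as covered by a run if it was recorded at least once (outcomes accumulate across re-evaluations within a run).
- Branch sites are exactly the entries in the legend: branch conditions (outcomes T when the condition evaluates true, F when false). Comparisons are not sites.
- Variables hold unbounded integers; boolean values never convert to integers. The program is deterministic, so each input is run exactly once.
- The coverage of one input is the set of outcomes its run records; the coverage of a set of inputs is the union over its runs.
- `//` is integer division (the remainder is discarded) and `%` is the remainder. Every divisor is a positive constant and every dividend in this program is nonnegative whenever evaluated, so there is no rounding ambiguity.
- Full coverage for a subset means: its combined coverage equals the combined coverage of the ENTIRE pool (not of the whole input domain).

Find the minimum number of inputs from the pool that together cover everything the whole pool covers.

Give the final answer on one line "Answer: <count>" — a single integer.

test 1 (p=5, w=0, y=7) fires B1->T, B4->F, B6->T, B7->F, B9->T; hits B1=T, B4=F, B6=T, B7=F, B9=T
test 2 (p=4, w=0, y=5) fires B1->T, B4->F, B6->F, B8->T, B9->F; hits B1=T, B4=F, B6=F, B8=T, B9=F
test 3 (p=3, w=2, y=4) fires B1->T, B4->T, B5->F, B6->F, B8->T, B9->F; hits B1=T, B4=T, B5=F, B6=F, B8=T, B9=F
test 4 (p=5, w=3, y=6) fires B1->F, B2->T, B3->T, B4->T, B5->T, B6->T, B7->T, B9->T; hits B1=F, B2=T, B3=T, B4=T, B5=T, B6=T, B7=T, B9=T
test 5 (p=5, w=3, y=5) fires B1->F, B2->F, B4->T, B5->T, B6->T, B7->T, B9->T; hits B1=F, B2=F, B4=T, B5=T, B6=T, B7=T, B9=T
test 6 (p=2, w=4, y=3) fires B1->F, B2->F, B4->T, B5->F, B6->F, B8->F, B9->F; hits B1=F, B2=F, B4=T, B5=F, B6=F, B8=F, B9=F
test 7 (p=5, w=4, y=4) fires B1->F, B2->F, B4->T, B5->F, B6->T, B7->F, B9->T; hits B1=F, B2=F, B4=T, B5=F, B6=T, B7=F, B9=T
test 8 (p=2, w=4, y=7) fires B1->F, B2->F, B4->T, B5->F, B6->F, B8->F, B9->F; hits B1=F, B2=F, B4=T, B5=F, B6=F, B8=F, B9=F
the full pool covers 17 outcomes: B1=T, B1=F, B2=T, B2=F, B3=T, B4=T, B4=F, B5=T, B5=F, B6=T, B6=F, B7=T, B7=F, B8=T, B8=F, B9=T, B9=F
no size-1 subset reaches all 17 outcomes (best union: 8/17)
no size-2 subset reaches all 17 outcomes (best union: 13/17)
no size-3 subset reaches all 17 outcomes (best union: 16/17)
size 4: inputs {1, 2, 4, 6} cover all 17 outcomes, and no lexicographically smaller subset of this size does

Answer: 4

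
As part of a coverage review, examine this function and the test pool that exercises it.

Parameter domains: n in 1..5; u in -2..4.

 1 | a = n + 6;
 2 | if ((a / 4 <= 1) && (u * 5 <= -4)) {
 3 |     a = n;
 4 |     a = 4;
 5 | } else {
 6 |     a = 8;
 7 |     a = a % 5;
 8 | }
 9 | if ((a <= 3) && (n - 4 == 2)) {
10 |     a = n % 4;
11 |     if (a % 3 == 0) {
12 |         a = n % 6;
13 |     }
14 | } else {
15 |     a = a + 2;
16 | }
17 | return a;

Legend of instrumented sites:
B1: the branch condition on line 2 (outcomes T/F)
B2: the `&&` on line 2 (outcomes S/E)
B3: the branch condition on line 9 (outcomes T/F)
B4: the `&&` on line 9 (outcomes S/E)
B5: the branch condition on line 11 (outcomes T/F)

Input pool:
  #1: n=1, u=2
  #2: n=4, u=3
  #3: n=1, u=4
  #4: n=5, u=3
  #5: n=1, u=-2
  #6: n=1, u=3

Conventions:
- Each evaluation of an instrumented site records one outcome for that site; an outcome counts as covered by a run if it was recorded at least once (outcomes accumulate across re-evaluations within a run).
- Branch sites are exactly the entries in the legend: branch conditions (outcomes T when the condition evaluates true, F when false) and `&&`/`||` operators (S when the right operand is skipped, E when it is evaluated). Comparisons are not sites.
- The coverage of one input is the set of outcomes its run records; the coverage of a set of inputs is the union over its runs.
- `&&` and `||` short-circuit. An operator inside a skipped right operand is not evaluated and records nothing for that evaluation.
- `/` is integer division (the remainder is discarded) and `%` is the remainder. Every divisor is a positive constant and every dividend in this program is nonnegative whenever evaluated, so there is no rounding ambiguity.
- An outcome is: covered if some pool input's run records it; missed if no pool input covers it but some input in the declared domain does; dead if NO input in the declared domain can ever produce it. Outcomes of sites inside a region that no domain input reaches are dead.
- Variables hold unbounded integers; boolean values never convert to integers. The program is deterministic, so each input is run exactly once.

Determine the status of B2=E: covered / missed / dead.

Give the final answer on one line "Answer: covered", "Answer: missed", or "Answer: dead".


B2=E is recorded by pool input(s) 1, 3, 5, 6 -> covered
Answer: covered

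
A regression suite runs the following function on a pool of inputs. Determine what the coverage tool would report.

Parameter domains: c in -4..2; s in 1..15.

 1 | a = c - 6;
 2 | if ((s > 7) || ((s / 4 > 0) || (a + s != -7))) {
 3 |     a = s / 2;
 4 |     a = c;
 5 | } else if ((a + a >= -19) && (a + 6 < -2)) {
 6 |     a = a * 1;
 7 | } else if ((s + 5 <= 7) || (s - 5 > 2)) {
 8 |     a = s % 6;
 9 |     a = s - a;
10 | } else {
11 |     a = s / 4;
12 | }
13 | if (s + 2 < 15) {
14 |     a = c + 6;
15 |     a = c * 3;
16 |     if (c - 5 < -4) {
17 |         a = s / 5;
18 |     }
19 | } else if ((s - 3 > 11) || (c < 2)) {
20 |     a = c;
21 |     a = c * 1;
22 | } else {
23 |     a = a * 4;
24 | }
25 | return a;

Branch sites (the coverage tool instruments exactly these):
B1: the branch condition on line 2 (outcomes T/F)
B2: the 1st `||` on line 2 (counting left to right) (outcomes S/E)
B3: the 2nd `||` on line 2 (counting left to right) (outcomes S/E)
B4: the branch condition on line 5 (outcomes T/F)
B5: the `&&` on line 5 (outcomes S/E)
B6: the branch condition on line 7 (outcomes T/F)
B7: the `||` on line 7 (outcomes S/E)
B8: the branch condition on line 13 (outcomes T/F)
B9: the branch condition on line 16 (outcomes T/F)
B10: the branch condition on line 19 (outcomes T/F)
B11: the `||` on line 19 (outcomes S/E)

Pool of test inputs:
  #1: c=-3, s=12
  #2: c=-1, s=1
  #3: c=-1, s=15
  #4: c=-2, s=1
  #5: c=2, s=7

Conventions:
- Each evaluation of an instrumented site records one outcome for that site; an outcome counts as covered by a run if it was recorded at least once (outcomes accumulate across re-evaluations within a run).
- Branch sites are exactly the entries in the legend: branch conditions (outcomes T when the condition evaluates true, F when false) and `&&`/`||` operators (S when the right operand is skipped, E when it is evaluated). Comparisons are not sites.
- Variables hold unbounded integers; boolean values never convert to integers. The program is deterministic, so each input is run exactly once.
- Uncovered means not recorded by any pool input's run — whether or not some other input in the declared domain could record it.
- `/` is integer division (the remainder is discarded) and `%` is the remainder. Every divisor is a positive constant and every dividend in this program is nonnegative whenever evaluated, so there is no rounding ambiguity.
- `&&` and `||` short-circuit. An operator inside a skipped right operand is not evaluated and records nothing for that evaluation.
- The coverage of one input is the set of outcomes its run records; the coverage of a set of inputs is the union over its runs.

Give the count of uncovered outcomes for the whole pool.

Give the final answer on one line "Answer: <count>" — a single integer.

input #1 (c=-3, s=12): events B2->S, B1->T, B8->T, B9->T; covers B1=T, B2=S, B8=T, B9=T
input #2 (c=-1, s=1): events B2->E, B3->E, B1->T, B8->T, B9->T; covers B1=T, B2=E, B3=E, B8=T, B9=T
input #3 (c=-1, s=15): events B2->S, B1->T, B8->F, B11->S, B10->T; covers B1=T, B2=S, B8=F, B10=T, B11=S
input #4 (c=-2, s=1): events B2->E, B3->E, B1->F, B5->E, B4->F, B7->S, B6->T, B8->T, B9->T; covers B1=F, B2=E, B3=E, B4=F, B5=E, B6=T, B7=S, B8=T, B9=T
input #5 (c=2, s=7): events B2->E, B3->S, B1->T, B8->T, B9->F; covers B1=T, B2=E, B3=S, B8=T, B9=F
union over the pool: B1=T, B1=F, B2=S, B2=E, B3=S, B3=E, B4=F, B5=E, B6=T, B7=S, B8=T, B8=F, B9=T, B9=F, B10=T, B11=S
uncovered (6 of 22): B4=T, B5=S, B6=F, B7=E, B10=F, B11=E

Answer: 6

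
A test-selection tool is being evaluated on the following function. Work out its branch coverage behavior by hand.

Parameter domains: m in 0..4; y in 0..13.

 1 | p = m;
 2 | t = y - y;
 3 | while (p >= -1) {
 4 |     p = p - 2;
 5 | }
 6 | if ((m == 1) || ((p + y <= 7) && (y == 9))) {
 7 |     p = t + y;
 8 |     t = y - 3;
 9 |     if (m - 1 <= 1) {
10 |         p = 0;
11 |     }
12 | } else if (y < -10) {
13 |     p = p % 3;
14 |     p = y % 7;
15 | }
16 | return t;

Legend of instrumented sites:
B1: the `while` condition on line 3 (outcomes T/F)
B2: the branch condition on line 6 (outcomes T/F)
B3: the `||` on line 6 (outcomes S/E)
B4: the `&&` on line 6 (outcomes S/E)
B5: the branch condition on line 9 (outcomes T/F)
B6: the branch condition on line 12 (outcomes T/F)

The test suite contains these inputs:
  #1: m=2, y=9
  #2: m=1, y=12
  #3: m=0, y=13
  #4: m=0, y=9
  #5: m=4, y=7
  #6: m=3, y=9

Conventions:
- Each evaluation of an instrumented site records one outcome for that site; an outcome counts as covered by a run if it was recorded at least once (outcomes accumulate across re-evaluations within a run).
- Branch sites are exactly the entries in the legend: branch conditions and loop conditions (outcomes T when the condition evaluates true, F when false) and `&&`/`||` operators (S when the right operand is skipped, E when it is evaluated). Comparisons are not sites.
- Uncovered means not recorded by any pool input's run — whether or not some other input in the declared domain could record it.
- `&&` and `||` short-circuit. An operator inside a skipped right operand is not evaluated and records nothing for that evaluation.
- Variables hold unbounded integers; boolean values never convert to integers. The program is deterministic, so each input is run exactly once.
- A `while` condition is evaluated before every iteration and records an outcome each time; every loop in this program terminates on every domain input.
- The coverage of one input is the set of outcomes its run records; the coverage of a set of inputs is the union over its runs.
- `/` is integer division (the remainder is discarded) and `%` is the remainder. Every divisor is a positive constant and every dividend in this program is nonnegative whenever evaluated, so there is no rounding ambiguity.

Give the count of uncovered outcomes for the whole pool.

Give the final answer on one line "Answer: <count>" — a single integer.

run #1 (m=2, y=9) runs B1->T, B1->T, B1->F, B3->E, B4->E, B2->T, B5->T; records B1=T, B1=F, B2=T, B3=E, B4=E, B5=T
run #2 (m=1, y=12) runs B1->T, B1->T, B1->F, B3->S, B2->T, B5->T; records B1=T, B1=F, B2=T, B3=S, B5=T
run #3 (m=0, y=13) runs B1->T, B1->F, B3->E, B4->S, B2->F, B6->F; records B1=T, B1=F, B2=F, B3=E, B4=S, B6=F
run #4 (m=0, y=9) runs B1->T, B1->F, B3->E, B4->E, B2->T, B5->T; records B1=T, B1=F, B2=T, B3=E, B4=E, B5=T
run #5 (m=4, y=7) runs B1->T, B1->T, B1->T, B1->F, B3->E, B4->E, B2->F, B6->F; records B1=T, B1=F, B2=F, B3=E, B4=E, B6=F
run #6 (m=3, y=9) runs B1->T, B1->T, B1->T, B1->F, B3->E, B4->E, B2->T, B5->F; records B1=T, B1=F, B2=T, B3=E, B4=E, B5=F
union over the pool: B1=T, B1=F, B2=T, B2=F, B3=S, B3=E, B4=S, B4=E, B5=T, B5=F, B6=F
uncovered (1 of 12): B6=T

Answer: 1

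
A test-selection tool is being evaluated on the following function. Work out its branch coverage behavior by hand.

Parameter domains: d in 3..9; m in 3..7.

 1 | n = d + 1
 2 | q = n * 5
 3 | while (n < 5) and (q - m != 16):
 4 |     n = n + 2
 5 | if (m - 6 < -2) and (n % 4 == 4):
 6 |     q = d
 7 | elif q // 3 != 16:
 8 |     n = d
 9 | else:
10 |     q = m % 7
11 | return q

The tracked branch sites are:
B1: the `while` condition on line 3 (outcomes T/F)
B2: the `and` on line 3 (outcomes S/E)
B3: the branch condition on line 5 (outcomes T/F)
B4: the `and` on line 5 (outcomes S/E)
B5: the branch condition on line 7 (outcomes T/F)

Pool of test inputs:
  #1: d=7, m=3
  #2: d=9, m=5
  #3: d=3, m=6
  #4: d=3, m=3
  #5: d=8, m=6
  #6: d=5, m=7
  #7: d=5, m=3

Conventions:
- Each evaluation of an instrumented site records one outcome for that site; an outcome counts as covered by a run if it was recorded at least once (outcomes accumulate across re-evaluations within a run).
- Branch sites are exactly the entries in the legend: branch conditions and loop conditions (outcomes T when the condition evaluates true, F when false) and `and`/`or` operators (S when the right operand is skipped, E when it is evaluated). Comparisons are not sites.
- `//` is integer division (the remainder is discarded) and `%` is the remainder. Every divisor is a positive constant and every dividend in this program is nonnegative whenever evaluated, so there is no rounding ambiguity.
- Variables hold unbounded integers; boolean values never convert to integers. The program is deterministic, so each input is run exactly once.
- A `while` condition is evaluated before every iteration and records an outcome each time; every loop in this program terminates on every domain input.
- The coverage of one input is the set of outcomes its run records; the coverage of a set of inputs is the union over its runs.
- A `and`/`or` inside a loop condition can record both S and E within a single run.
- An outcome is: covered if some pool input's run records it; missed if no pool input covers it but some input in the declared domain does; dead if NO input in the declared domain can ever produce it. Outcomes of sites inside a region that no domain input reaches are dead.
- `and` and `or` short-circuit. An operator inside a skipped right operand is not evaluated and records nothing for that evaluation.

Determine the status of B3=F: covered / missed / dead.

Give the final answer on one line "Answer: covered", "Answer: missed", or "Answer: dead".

B3=F is recorded by pool input(s) 1, 2, 3, 4, 5, 6, 7 -> covered

Answer: covered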